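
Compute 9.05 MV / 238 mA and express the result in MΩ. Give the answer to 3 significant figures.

(9.05 × 10^6) / (238 × 10^-3) = 0.038025 × 10^9 Ω

38.0 MΩ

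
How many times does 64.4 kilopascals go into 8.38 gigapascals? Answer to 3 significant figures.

(8.38 × 10^9) / (64.4 × 10^3) = 0.1301 × 10^6

130000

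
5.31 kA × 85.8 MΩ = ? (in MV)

455598 MV

5.31 × 10^3 × 85.8 × 10^6 = 455.598 × 10^9 V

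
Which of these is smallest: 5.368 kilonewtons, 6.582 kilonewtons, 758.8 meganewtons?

5.368 kilonewtons

5.368 kilonewtons = 5368 newtons
6.582 kilonewtons = 6582 newtons
758.8 meganewtons = 758800000 newtons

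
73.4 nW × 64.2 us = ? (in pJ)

4.71228 pJ

73.4e-9 × 64.2e-6 = 4712.28e-15 J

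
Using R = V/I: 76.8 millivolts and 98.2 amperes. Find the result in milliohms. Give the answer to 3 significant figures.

(76.8e-3) / (98.2) = 0.78208e-3 Ω

0.782 milliohms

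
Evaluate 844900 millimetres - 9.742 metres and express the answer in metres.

835.158 metres

In metres:
  844900 millimetres = 844900e-3 metres = 844.9
  9.742 metres → 9.742
Difference: 844.9 - 9.742 = 835.158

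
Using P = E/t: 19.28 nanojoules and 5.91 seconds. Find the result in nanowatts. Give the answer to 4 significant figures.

3.262 nanowatts

(19.28 × 10⁻⁹) / (5.91) = 3.26227 × 10⁻⁹ W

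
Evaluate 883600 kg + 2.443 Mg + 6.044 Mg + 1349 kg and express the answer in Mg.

In Mg:
  883600 kg = 883600 × 10^-3 Mg = 883.6
  2.443 Mg → 2.443
  6.044 Mg → 6.044
  1349 kg = 1349 × 10^-3 Mg = 1.349
Sum: 883.6 + 2.443 + 6.044 + 1.349 = 893.436

893.436 Mg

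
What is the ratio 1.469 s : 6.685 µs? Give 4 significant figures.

(1.469) / (6.685e-6) = 0.21975e6

219700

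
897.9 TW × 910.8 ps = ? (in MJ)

897.9 × 10¹² × 910.8 × 10⁻¹² = 817807.32 J

0.81780732 MJ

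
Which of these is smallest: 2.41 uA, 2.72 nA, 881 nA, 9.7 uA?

2.41 uA = 0.00000241 A
2.72 nA = 0.00000000272 A
881 nA = 0.000000881 A
9.7 uA = 0.0000097 A

2.72 nA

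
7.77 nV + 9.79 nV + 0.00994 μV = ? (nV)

In nV:
  7.77 nV → 7.77
  9.79 nV → 9.79
  0.00994 μV = 0.00994 × 10^3 nV = 9.94
Sum: 7.77 + 9.79 + 9.94 = 27.5

27.5 nV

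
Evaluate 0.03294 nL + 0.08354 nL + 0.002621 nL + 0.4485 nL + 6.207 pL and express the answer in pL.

573.808 pL

In pL:
  0.03294 nL = 0.03294 × 10^3 pL = 32.94
  0.08354 nL = 0.08354 × 10^3 pL = 83.54
  0.002621 nL = 0.002621 × 10^3 pL = 2.621
  0.4485 nL = 0.4485 × 10^3 pL = 448.5
  6.207 pL → 6.207
Sum: 32.94 + 83.54 + 2.621 + 448.5 + 6.207 = 573.808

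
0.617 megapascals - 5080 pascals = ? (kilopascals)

611.92 kilopascals

In kilopascals:
  0.617 megapascals = 0.617 × 10³ kilopascals = 617
  5080 pascals = 5080 × 10⁻³ kilopascals = 5.08
Difference: 617 - 5.08 = 611.92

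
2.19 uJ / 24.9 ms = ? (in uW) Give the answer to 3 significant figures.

88.0 uW

(2.19 × 10⁻⁶) / (24.9 × 10⁻³) = 0.087952 × 10⁻³ W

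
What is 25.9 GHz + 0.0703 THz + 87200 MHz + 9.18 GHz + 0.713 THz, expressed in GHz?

In GHz:
  25.9 GHz → 25.9
  0.0703 THz = 0.0703 × 10³ GHz = 70.3
  87200 MHz = 87200 × 10⁻³ GHz = 87.2
  9.18 GHz → 9.18
  0.713 THz = 0.713 × 10³ GHz = 713
Sum: 25.9 + 70.3 + 87.2 + 9.18 + 713 = 905.58

905.58 GHz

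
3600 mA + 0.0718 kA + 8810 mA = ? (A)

84.21 A

In A:
  3600 mA = 3600e-3 A = 3.6
  0.0718 kA = 0.0718e3 A = 71.8
  8810 mA = 8810e-3 A = 8.81
Sum: 3.6 + 71.8 + 8.81 = 84.21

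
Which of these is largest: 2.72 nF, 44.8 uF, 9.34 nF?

44.8 uF

2.72 nF = 0.00000000272 F
44.8 uF = 0.0000448 F
9.34 nF = 0.00000000934 F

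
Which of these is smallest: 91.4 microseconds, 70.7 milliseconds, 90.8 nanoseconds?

90.8 nanoseconds

91.4 microseconds = 0.0000914 seconds
70.7 milliseconds = 0.0707 seconds
90.8 nanoseconds = 0.0000000908 seconds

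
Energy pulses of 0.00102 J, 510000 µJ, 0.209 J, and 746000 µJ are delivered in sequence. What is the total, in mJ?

In mJ:
  0.00102 J = 0.00102 × 10^3 mJ = 1.02
  510000 µJ = 510000 × 10^-3 mJ = 510
  0.209 J = 0.209 × 10^3 mJ = 209
  746000 µJ = 746000 × 10^-3 mJ = 746
Sum: 1.02 + 510 + 209 + 746 = 1466.02

1466.02 mJ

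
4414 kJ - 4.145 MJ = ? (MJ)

0.269 MJ

In MJ:
  4414 kJ = 4414 × 10⁻³ MJ = 4.414
  4.145 MJ → 4.145
Difference: 4.414 - 4.145 = 0.269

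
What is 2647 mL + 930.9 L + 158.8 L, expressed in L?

In L:
  2647 mL = 2647 × 10^-3 L = 2.647
  930.9 L → 930.9
  158.8 L → 158.8
Sum: 2.647 + 930.9 + 158.8 = 1092.347

1092.347 L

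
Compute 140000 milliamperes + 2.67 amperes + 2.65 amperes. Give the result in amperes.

In amperes:
  140000 milliamperes = 140000 × 10^-3 amperes = 140
  2.67 amperes → 2.67
  2.65 amperes → 2.65
Sum: 140 + 2.67 + 2.65 = 145.32

145.32 amperes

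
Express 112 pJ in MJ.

0.000000000000000112 MJ

pico = 1e-12, mega = 1e6; factor is 1e-18.
112 × 1e-18 = 0.000000000000000112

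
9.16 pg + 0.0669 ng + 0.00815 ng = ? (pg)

84.21 pg

In pg:
  9.16 pg → 9.16
  0.0669 ng = 0.0669 × 10^3 pg = 66.9
  0.00815 ng = 0.00815 × 10^3 pg = 8.15
Sum: 9.16 + 66.9 + 8.15 = 84.21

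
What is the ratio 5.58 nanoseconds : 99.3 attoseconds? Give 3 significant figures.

(5.58 × 10^-9) / (99.3 × 10^-18) = 0.05619 × 10^9

56200000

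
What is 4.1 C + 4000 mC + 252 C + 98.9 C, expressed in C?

359 C

In C:
  4.1 C → 4.1
  4000 mC = 4000 × 10^-3 C = 4
  252 C → 252
  98.9 C → 98.9
Sum: 4.1 + 4 + 252 + 98.9 = 359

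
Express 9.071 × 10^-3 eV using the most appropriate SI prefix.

= 9.071 × 10^-3 eV; 10^-3 is milli.

9.071 meV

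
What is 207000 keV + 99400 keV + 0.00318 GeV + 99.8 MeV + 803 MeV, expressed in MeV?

In MeV:
  207000 keV = 207000 × 10⁻³ MeV = 207
  99400 keV = 99400 × 10⁻³ MeV = 99.4
  0.00318 GeV = 0.00318 × 10³ MeV = 3.18
  99.8 MeV → 99.8
  803 MeV → 803
Sum: 207 + 99.4 + 3.18 + 99.8 + 803 = 1212.38

1212.38 MeV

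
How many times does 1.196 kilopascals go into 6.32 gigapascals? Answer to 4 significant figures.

5284000

(6.32e9) / (1.196e3) = 5.2843e6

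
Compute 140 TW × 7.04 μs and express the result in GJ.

0.9856 GJ

140e12 × 7.04e-6 = 985.6e6 J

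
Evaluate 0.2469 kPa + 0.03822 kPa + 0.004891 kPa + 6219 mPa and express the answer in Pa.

296.23 Pa

In Pa:
  0.2469 kPa = 0.2469 × 10^3 Pa = 246.9
  0.03822 kPa = 0.03822 × 10^3 Pa = 38.22
  0.004891 kPa = 0.004891 × 10^3 Pa = 4.891
  6219 mPa = 6219 × 10^-3 Pa = 6.219
Sum: 246.9 + 38.22 + 4.891 + 6.219 = 296.23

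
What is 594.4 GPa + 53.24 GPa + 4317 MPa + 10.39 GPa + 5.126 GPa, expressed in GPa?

In GPa:
  594.4 GPa → 594.4
  53.24 GPa → 53.24
  4317 MPa = 4317 × 10⁻³ GPa = 4.317
  10.39 GPa → 10.39
  5.126 GPa → 5.126
Sum: 594.4 + 53.24 + 4.317 + 10.39 + 5.126 = 667.473

667.473 GPa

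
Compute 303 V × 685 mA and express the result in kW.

303 × 685 × 10⁻³ = 207555 × 10⁻³ W

0.207555 kW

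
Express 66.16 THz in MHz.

66160000 MHz

tera = 10^12, mega = 10^6; factor is 10^6.
66.16 × 10^6 = 66160000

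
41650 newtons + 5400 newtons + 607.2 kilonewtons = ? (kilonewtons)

In kilonewtons:
  41650 newtons = 41650 × 10⁻³ kilonewtons = 41.65
  5400 newtons = 5400 × 10⁻³ kilonewtons = 5.4
  607.2 kilonewtons → 607.2
Sum: 41.65 + 5.4 + 607.2 = 654.25

654.25 kilonewtons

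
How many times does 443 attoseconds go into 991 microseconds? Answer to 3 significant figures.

2240000000000

(991 × 10⁻⁶) / (443 × 10⁻¹⁸) = 2.237 × 10¹²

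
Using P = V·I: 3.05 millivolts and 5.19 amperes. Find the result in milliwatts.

15.8295 milliwatts

3.05e-3 × 5.19 = 15.8295e-3 W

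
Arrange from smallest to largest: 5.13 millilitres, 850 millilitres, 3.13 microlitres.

5.13 millilitres = 0.00513 litres
850 millilitres = 0.85 litres
3.13 microlitres = 0.00000313 litres

3.13 microlitres < 5.13 millilitres < 850 millilitres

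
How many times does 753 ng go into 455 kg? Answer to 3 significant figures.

(455e3) / (753e-9) = 0.6042e12

604000000000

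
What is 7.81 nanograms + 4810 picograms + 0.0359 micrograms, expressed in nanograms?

48.52 nanograms

In nanograms:
  7.81 nanograms → 7.81
  4810 picograms = 4810e-3 nanograms = 4.81
  0.0359 micrograms = 0.0359e3 nanograms = 35.9
Sum: 7.81 + 4.81 + 35.9 = 48.52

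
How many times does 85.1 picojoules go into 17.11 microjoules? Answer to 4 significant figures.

(17.11 × 10⁻⁶) / (85.1 × 10⁻¹²) = 0.20106 × 10⁶

201100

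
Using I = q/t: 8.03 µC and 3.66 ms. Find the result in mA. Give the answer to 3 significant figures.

2.19 mA

(8.03 × 10⁻⁶) / (3.66 × 10⁻³) = 2.194 × 10⁻³ A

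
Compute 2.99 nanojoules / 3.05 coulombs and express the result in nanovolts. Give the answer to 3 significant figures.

0.980 nanovolts

(2.99 × 10^-9) / (3.05) = 0.98033 × 10^-9 V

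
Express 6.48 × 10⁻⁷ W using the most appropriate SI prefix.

648 nW

= 648 × 10⁻⁹ W; 10⁻⁹ is nano.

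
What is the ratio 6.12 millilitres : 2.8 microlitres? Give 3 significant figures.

(6.12 × 10⁻³) / (2.8 × 10⁻⁶) = 2.186 × 10³

2190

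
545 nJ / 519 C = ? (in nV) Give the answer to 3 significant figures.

(545e-9) / (519) = 1.0501e-9 V

1.05 nV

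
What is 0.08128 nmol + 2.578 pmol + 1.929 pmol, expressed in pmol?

85.787 pmol

In pmol:
  0.08128 nmol = 0.08128 × 10³ pmol = 81.28
  2.578 pmol → 2.578
  1.929 pmol → 1.929
Sum: 81.28 + 2.578 + 1.929 = 85.787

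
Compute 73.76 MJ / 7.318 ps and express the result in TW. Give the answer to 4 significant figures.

(73.76 × 10^6) / (7.318 × 10^-12) = 10.0793 × 10^18 W

10080000 TW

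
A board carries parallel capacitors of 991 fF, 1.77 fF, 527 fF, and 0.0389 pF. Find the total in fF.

1558.67 fF

In fF:
  991 fF → 991
  1.77 fF → 1.77
  527 fF → 527
  0.0389 pF = 0.0389 × 10^3 fF = 38.9
Sum: 991 + 1.77 + 527 + 38.9 = 1558.67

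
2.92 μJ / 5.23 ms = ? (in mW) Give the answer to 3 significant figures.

0.558 mW

(2.92 × 10⁻⁶) / (5.23 × 10⁻³) = 0.55832 × 10⁻³ W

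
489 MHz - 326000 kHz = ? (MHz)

163 MHz

In MHz:
  489 MHz → 489
  326000 kHz = 326000 × 10⁻³ MHz = 326
Difference: 489 - 326 = 163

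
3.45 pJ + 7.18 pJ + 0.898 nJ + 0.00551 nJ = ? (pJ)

In pJ:
  3.45 pJ → 3.45
  7.18 pJ → 7.18
  0.898 nJ = 0.898 × 10³ pJ = 898
  0.00551 nJ = 0.00551 × 10³ pJ = 5.51
Sum: 3.45 + 7.18 + 898 + 5.51 = 914.14

914.14 pJ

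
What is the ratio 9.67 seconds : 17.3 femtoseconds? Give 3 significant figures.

(9.67) / (17.3e-15) = 0.559e15

559000000000000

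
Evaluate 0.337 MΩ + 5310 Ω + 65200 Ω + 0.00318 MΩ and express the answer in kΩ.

410.69 kΩ

In kΩ:
  0.337 MΩ = 0.337 × 10^3 kΩ = 337
  5310 Ω = 5310 × 10^-3 kΩ = 5.31
  65200 Ω = 65200 × 10^-3 kΩ = 65.2
  0.00318 MΩ = 0.00318 × 10^3 kΩ = 3.18
Sum: 337 + 5.31 + 65.2 + 3.18 = 410.69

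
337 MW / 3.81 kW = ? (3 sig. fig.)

88500

(337 × 10⁶) / (3.81 × 10³) = 88.45 × 10³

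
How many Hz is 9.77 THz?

9770000000000 Hz

tera = 10^12, (no prefix) = 10^0; factor is 10^12.
9.77 × 10^12 = 9770000000000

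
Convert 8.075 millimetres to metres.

0.008075 metres

milli = 10⁻³, (no prefix) = 10⁰; factor is 10⁻³.
8.075 × 10⁻³ = 0.008075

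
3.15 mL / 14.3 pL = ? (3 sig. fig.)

(3.15 × 10⁻³) / (14.3 × 10⁻¹²) = 0.2203 × 10⁹

220000000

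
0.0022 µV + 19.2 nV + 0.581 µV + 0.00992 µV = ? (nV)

In nV:
  0.0022 µV = 0.0022e3 nV = 2.2
  19.2 nV → 19.2
  0.581 µV = 0.581e3 nV = 581
  0.00992 µV = 0.00992e3 nV = 9.92
Sum: 2.2 + 19.2 + 581 + 9.92 = 612.32

612.32 nV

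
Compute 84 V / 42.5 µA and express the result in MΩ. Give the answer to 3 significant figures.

(84) / (42.5 × 10^-6) = 1.9765 × 10^6 Ω

1.98 MΩ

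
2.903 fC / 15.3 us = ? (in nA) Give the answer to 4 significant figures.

0.1897 nA

(2.903 × 10⁻¹⁵) / (15.3 × 10⁻⁶) = 0.189739 × 10⁻⁹ A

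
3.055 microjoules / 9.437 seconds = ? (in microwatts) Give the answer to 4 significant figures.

0.3237 microwatts

(3.055 × 10⁻⁶) / (9.437) = 0.323726 × 10⁻⁶ W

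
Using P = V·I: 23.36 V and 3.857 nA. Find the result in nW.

90.09952 nW

23.36 × 3.857 × 10^-9 = 90.09952 × 10^-9 W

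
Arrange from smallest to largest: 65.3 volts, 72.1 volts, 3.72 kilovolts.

65.3 volts = 65.3 volts
72.1 volts = 72.1 volts
3.72 kilovolts = 3720 volts

65.3 volts < 72.1 volts < 3.72 kilovolts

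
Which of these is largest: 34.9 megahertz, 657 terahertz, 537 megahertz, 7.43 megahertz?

34.9 megahertz = 34900000 hertz
657 terahertz = 657000000000000 hertz
537 megahertz = 537000000 hertz
7.43 megahertz = 7430000 hertz

657 terahertz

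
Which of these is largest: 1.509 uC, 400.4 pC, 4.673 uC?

1.509 uC = 0.000001509 C
400.4 pC = 0.0000000004004 C
4.673 uC = 0.000004673 C

4.673 uC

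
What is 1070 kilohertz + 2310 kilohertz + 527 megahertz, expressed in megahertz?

In megahertz:
  1070 kilohertz = 1070e-3 megahertz = 1.07
  2310 kilohertz = 2310e-3 megahertz = 2.31
  527 megahertz → 527
Sum: 1.07 + 2.31 + 527 = 530.38

530.38 megahertz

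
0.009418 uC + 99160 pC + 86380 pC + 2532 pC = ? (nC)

In nC:
  0.009418 uC = 0.009418e3 nC = 9.418
  99160 pC = 99160e-3 nC = 99.16
  86380 pC = 86380e-3 nC = 86.38
  2532 pC = 2532e-3 nC = 2.532
Sum: 9.418 + 99.16 + 86.38 + 2.532 = 197.49

197.49 nC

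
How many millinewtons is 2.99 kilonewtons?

2990000 millinewtons

kilo = 10³, milli = 10⁻³; factor is 10⁶.
2.99 × 10⁶ = 2990000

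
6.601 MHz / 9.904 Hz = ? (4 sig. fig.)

666500

(6.601e6) / (9.904) = 0.6665e6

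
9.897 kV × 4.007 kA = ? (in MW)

9.897e3 × 4.007e3 = 39.657279e6 W

39.657279 MW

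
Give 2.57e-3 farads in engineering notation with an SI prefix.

= 2.57e-3 farads; 1e-3 is milli.

2.57 millifarads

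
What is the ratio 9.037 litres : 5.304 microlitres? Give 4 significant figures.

(9.037) / (5.304 × 10^-6) = 1.7038 × 10^6

1704000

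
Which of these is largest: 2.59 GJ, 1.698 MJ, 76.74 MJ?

2.59 GJ = 2590000000 J
1.698 MJ = 1698000 J
76.74 MJ = 76740000 J

2.59 GJ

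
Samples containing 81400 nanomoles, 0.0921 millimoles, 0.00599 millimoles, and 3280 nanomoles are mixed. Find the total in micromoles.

In micromoles:
  81400 nanomoles = 81400 × 10^-3 micromoles = 81.4
  0.0921 millimoles = 0.0921 × 10^3 micromoles = 92.1
  0.00599 millimoles = 0.00599 × 10^3 micromoles = 5.99
  3280 nanomoles = 3280 × 10^-3 micromoles = 3.28
Sum: 81.4 + 92.1 + 5.99 + 3.28 = 182.77

182.77 micromoles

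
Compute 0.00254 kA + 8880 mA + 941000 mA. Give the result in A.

In A:
  0.00254 kA = 0.00254e3 A = 2.54
  8880 mA = 8880e-3 A = 8.88
  941000 mA = 941000e-3 A = 941
Sum: 2.54 + 8.88 + 941 = 952.42

952.42 A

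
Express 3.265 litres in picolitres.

3265000000000 picolitres

(no prefix) = 10⁰, pico = 10⁻¹²; factor is 10¹².
3.265 × 10¹² = 3265000000000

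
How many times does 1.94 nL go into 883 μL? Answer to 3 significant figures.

455000

(883e-6) / (1.94e-9) = 455.2e3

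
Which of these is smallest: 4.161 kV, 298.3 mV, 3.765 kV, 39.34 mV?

39.34 mV

4.161 kV = 4161 V
298.3 mV = 0.2983 V
3.765 kV = 3765 V
39.34 mV = 0.03934 V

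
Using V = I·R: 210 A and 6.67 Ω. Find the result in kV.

210 × 6.67 = 1400.7 V

1.4007 kV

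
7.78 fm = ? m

0.00000000000000778 m

femto = 1e-15, (no prefix) = 1e0; factor is 1e-15.
7.78 × 1e-15 = 0.00000000000000778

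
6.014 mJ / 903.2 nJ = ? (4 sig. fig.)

(6.014 × 10^-3) / (903.2 × 10^-9) = 0.0066585 × 10^6

6659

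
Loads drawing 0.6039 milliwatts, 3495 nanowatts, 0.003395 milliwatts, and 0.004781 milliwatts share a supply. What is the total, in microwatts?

In microwatts:
  0.6039 milliwatts = 0.6039 × 10³ microwatts = 603.9
  3495 nanowatts = 3495 × 10⁻³ microwatts = 3.495
  0.003395 milliwatts = 0.003395 × 10³ microwatts = 3.395
  0.004781 milliwatts = 0.004781 × 10³ microwatts = 4.781
Sum: 603.9 + 3.495 + 3.395 + 4.781 = 615.571

615.571 microwatts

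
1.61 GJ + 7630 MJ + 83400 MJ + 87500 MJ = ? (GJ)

In GJ:
  1.61 GJ → 1.61
  7630 MJ = 7630e-3 GJ = 7.63
  83400 MJ = 83400e-3 GJ = 83.4
  87500 MJ = 87500e-3 GJ = 87.5
Sum: 1.61 + 7.63 + 83.4 + 87.5 = 180.14

180.14 GJ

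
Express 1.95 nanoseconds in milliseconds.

nano = 10⁻⁹, milli = 10⁻³; factor is 10⁻⁶.
1.95 × 10⁻⁶ = 0.00000195

0.00000195 milliseconds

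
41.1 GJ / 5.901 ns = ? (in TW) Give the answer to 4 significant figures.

(41.1 × 10⁹) / (5.901 × 10⁻⁹) = 6.96492 × 10¹⁸ W

6965000 TW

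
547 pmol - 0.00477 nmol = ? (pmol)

542.23 pmol

In pmol:
  547 pmol → 547
  0.00477 nmol = 0.00477e3 pmol = 4.77
Difference: 547 - 4.77 = 542.23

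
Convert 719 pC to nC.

0.719 nC

pico = 10^-12, nano = 10^-9; factor is 10^-3.
719 × 10^-3 = 0.719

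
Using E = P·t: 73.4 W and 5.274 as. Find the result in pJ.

73.4 × 5.274e-18 = 387.1116e-18 J

0.0003871116 pJ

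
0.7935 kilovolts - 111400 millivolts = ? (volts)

In volts:
  0.7935 kilovolts = 0.7935 × 10³ volts = 793.5
  111400 millivolts = 111400 × 10⁻³ volts = 111.4
Difference: 793.5 - 111.4 = 682.1

682.1 volts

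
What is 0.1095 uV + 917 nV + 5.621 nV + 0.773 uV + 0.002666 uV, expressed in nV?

1807.787 nV

In nV:
  0.1095 uV = 0.1095e3 nV = 109.5
  917 nV → 917
  5.621 nV → 5.621
  0.773 uV = 0.773e3 nV = 773
  0.002666 uV = 0.002666e3 nV = 2.666
Sum: 109.5 + 917 + 5.621 + 773 + 2.666 = 1807.787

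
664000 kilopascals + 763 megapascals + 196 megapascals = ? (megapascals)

In megapascals:
  664000 kilopascals = 664000e-3 megapascals = 664
  763 megapascals → 763
  196 megapascals → 196
Sum: 664 + 763 + 196 = 1623

1623 megapascals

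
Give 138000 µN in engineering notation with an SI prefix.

138 mN

= 138e-3 N; 1e-3 is milli.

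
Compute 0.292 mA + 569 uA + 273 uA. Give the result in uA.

In uA:
  0.292 mA = 0.292 × 10³ uA = 292
  569 uA → 569
  273 uA → 273
Sum: 292 + 569 + 273 = 1134

1134 uA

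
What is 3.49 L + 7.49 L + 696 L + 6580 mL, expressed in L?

In L:
  3.49 L → 3.49
  7.49 L → 7.49
  696 L → 696
  6580 mL = 6580e-3 L = 6.58
Sum: 3.49 + 7.49 + 696 + 6.58 = 713.56

713.56 L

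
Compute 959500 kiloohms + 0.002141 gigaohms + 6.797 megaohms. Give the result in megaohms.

968.438 megaohms

In megaohms:
  959500 kiloohms = 959500 × 10⁻³ megaohms = 959.5
  0.002141 gigaohms = 0.002141 × 10³ megaohms = 2.141
  6.797 megaohms → 6.797
Sum: 959.5 + 2.141 + 6.797 = 968.438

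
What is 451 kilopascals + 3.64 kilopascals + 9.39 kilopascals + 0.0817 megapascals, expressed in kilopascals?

545.73 kilopascals

In kilopascals:
  451 kilopascals → 451
  3.64 kilopascals → 3.64
  9.39 kilopascals → 9.39
  0.0817 megapascals = 0.0817e3 kilopascals = 81.7
Sum: 451 + 3.64 + 9.39 + 81.7 = 545.73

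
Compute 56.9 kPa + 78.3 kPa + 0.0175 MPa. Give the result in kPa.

In kPa:
  56.9 kPa → 56.9
  78.3 kPa → 78.3
  0.0175 MPa = 0.0175e3 kPa = 17.5
Sum: 56.9 + 78.3 + 17.5 = 152.7

152.7 kPa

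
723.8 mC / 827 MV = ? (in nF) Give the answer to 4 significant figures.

(723.8 × 10^-3) / (827 × 10^6) = 0.875212 × 10^-9 F

0.8752 nF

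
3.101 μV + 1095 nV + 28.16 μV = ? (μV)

In μV:
  3.101 μV → 3.101
  1095 nV = 1095 × 10^-3 μV = 1.095
  28.16 μV → 28.16
Sum: 3.101 + 1.095 + 28.16 = 32.356

32.356 μV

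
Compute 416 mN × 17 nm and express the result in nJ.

7.072 nJ

416e-3 × 17e-9 = 7072e-12 J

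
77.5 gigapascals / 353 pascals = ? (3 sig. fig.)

220000000

(77.5 × 10^9) / (353) = 0.2195 × 10^9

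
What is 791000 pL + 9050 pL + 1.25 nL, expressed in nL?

In nL:
  791000 pL = 791000e-3 nL = 791
  9050 pL = 9050e-3 nL = 9.05
  1.25 nL → 1.25
Sum: 791 + 9.05 + 1.25 = 801.3

801.3 nL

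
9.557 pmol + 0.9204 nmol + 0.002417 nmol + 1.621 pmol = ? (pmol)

In pmol:
  9.557 pmol → 9.557
  0.9204 nmol = 0.9204e3 pmol = 920.4
  0.002417 nmol = 0.002417e3 pmol = 2.417
  1.621 pmol → 1.621
Sum: 9.557 + 920.4 + 2.417 + 1.621 = 933.995

933.995 pmol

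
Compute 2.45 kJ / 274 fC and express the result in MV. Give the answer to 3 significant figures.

(2.45e3) / (274e-15) = 0.0089416e18 V

8940000000 MV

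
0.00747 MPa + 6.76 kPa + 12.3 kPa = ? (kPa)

In kPa:
  0.00747 MPa = 0.00747e3 kPa = 7.47
  6.76 kPa → 6.76
  12.3 kPa → 12.3
Sum: 7.47 + 6.76 + 12.3 = 26.53

26.53 kPa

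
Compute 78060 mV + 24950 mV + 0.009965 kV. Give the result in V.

112.975 V

In V:
  78060 mV = 78060 × 10^-3 V = 78.06
  24950 mV = 24950 × 10^-3 V = 24.95
  0.009965 kV = 0.009965 × 10^3 V = 9.965
Sum: 78.06 + 24.95 + 9.965 = 112.975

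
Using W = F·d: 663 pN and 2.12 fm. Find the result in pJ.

0.00000000000140556 pJ

663 × 10⁻¹² × 2.12 × 10⁻¹⁵ = 1405.56 × 10⁻²⁷ J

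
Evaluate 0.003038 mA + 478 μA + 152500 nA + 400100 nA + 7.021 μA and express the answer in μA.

In μA:
  0.003038 mA = 0.003038 × 10³ μA = 3.038
  478 μA → 478
  152500 nA = 152500 × 10⁻³ μA = 152.5
  400100 nA = 400100 × 10⁻³ μA = 400.1
  7.021 μA → 7.021
Sum: 3.038 + 478 + 152.5 + 400.1 + 7.021 = 1040.659

1040.659 μA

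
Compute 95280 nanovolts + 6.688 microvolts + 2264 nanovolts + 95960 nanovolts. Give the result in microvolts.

In microvolts:
  95280 nanovolts = 95280 × 10^-3 microvolts = 95.28
  6.688 microvolts → 6.688
  2264 nanovolts = 2264 × 10^-3 microvolts = 2.264
  95960 nanovolts = 95960 × 10^-3 microvolts = 95.96
Sum: 95.28 + 6.688 + 2.264 + 95.96 = 200.192

200.192 microvolts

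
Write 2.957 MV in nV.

2957000000000000 nV

mega = 10^6, nano = 10^-9; factor is 10^15.
2.957 × 10^15 = 2957000000000000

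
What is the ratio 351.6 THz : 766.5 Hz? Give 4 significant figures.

(351.6 × 10^12) / (766.5) = 0.45871 × 10^12

458700000000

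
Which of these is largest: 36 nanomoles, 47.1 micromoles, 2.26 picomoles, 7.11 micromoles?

36 nanomoles = 0.000000036 moles
47.1 micromoles = 0.0000471 moles
2.26 picomoles = 0.00000000000226 moles
7.11 micromoles = 0.00000711 moles

47.1 micromoles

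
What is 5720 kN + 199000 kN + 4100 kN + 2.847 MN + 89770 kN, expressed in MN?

301.437 MN

In MN:
  5720 kN = 5720e-3 MN = 5.72
  199000 kN = 199000e-3 MN = 199
  4100 kN = 4100e-3 MN = 4.1
  2.847 MN → 2.847
  89770 kN = 89770e-3 MN = 89.77
Sum: 5.72 + 199 + 4.1 + 2.847 + 89.77 = 301.437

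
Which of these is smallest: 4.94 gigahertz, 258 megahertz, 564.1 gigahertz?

4.94 gigahertz = 4940000000 hertz
258 megahertz = 258000000 hertz
564.1 gigahertz = 564100000000 hertz

258 megahertz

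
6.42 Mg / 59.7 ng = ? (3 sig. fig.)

108000000000000

(6.42 × 10^6) / (59.7 × 10^-9) = 0.1075 × 10^15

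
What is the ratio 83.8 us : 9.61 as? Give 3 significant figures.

8720000000000

(83.8 × 10^-6) / (9.61 × 10^-18) = 8.72 × 10^12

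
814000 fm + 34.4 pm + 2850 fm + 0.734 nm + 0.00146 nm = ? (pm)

1586.71 pm

In pm:
  814000 fm = 814000 × 10^-3 pm = 814
  34.4 pm → 34.4
  2850 fm = 2850 × 10^-3 pm = 2.85
  0.734 nm = 0.734 × 10^3 pm = 734
  0.00146 nm = 0.00146 × 10^3 pm = 1.46
Sum: 814 + 34.4 + 2.85 + 734 + 1.46 = 1586.71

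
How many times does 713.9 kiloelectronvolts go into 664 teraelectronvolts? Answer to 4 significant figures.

(664 × 10¹²) / (713.9 × 10³) = 0.9301 × 10⁹

930100000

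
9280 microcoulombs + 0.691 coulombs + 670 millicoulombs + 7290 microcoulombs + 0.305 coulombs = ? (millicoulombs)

1682.57 millicoulombs

In millicoulombs:
  9280 microcoulombs = 9280 × 10^-3 millicoulombs = 9.28
  0.691 coulombs = 0.691 × 10^3 millicoulombs = 691
  670 millicoulombs → 670
  7290 microcoulombs = 7290 × 10^-3 millicoulombs = 7.29
  0.305 coulombs = 0.305 × 10^3 millicoulombs = 305
Sum: 9.28 + 691 + 670 + 7.29 + 305 = 1682.57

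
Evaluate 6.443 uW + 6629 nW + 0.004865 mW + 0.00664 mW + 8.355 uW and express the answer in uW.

In uW:
  6.443 uW → 6.443
  6629 nW = 6629 × 10^-3 uW = 6.629
  0.004865 mW = 0.004865 × 10^3 uW = 4.865
  0.00664 mW = 0.00664 × 10^3 uW = 6.64
  8.355 uW → 8.355
Sum: 6.443 + 6.629 + 4.865 + 6.64 + 8.355 = 32.932

32.932 uW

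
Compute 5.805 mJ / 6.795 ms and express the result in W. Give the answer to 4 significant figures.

(5.805 × 10^-3) / (6.795 × 10^-3) = 0.854305 W

0.8543 W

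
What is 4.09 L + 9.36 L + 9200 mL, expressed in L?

In L:
  4.09 L → 4.09
  9.36 L → 9.36
  9200 mL = 9200e-3 L = 9.2
Sum: 4.09 + 9.36 + 9.2 = 22.65

22.65 L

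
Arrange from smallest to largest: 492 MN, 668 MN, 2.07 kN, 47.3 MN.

2.07 kN < 47.3 MN < 492 MN < 668 MN

492 MN = 492000000 N
668 MN = 668000000 N
2.07 kN = 2070 N
47.3 MN = 47300000 N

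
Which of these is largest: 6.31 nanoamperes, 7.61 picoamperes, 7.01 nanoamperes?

7.01 nanoamperes

6.31 nanoamperes = 0.00000000631 amperes
7.61 picoamperes = 0.00000000000761 amperes
7.01 nanoamperes = 0.00000000701 amperes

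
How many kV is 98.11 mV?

milli = 10⁻³, kilo = 10³; factor is 10⁻⁶.
98.11 × 10⁻⁶ = 0.00009811

0.00009811 kV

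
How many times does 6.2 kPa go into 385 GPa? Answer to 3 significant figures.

62100000

(385 × 10^9) / (6.2 × 10^3) = 62.1 × 10^6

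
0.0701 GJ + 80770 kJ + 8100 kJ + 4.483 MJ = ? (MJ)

In MJ:
  0.0701 GJ = 0.0701 × 10³ MJ = 70.1
  80770 kJ = 80770 × 10⁻³ MJ = 80.77
  8100 kJ = 8100 × 10⁻³ MJ = 8.1
  4.483 MJ → 4.483
Sum: 70.1 + 80.77 + 8.1 + 4.483 = 163.453

163.453 MJ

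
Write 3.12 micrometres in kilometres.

micro = 10^-6, kilo = 10^3; factor is 10^-9.
3.12 × 10^-9 = 0.00000000312

0.00000000312 kilometres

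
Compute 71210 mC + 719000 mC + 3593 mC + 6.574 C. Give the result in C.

800.377 C

In C:
  71210 mC = 71210 × 10⁻³ C = 71.21
  719000 mC = 719000 × 10⁻³ C = 719
  3593 mC = 3593 × 10⁻³ C = 3.593
  6.574 C → 6.574
Sum: 71.21 + 719 + 3.593 + 6.574 = 800.377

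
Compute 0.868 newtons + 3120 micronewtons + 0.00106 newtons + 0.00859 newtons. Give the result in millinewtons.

880.77 millinewtons

In millinewtons:
  0.868 newtons = 0.868 × 10³ millinewtons = 868
  3120 micronewtons = 3120 × 10⁻³ millinewtons = 3.12
  0.00106 newtons = 0.00106 × 10³ millinewtons = 1.06
  0.00859 newtons = 0.00859 × 10³ millinewtons = 8.59
Sum: 868 + 3.12 + 1.06 + 8.59 = 880.77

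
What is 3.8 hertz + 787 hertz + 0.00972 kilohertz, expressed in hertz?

In hertz:
  3.8 hertz → 3.8
  787 hertz → 787
  0.00972 kilohertz = 0.00972e3 hertz = 9.72
Sum: 3.8 + 787 + 9.72 = 800.52

800.52 hertz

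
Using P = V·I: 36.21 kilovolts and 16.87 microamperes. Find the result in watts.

0.6108627 watts

36.21e3 × 16.87e-6 = 610.8627e-3 W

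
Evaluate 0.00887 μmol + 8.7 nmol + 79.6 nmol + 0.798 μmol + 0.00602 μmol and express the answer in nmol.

901.19 nmol

In nmol:
  0.00887 μmol = 0.00887 × 10³ nmol = 8.87
  8.7 nmol → 8.7
  79.6 nmol → 79.6
  0.798 μmol = 0.798 × 10³ nmol = 798
  0.00602 μmol = 0.00602 × 10³ nmol = 6.02
Sum: 8.87 + 8.7 + 79.6 + 798 + 6.02 = 901.19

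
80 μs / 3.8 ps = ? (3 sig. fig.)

21100000

(80e-6) / (3.8e-12) = 21.05e6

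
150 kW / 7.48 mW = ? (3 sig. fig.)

20100000

(150 × 10³) / (7.48 × 10⁻³) = 20.05 × 10⁶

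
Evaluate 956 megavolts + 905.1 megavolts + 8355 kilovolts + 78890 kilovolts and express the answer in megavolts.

In megavolts:
  956 megavolts → 956
  905.1 megavolts → 905.1
  8355 kilovolts = 8355 × 10^-3 megavolts = 8.355
  78890 kilovolts = 78890 × 10^-3 megavolts = 78.89
Sum: 956 + 905.1 + 8.355 + 78.89 = 1948.345

1948.345 megavolts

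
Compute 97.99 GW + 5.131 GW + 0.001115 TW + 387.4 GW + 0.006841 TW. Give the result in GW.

498.477 GW

In GW:
  97.99 GW → 97.99
  5.131 GW → 5.131
  0.001115 TW = 0.001115 × 10³ GW = 1.115
  387.4 GW → 387.4
  0.006841 TW = 0.006841 × 10³ GW = 6.841
Sum: 97.99 + 5.131 + 1.115 + 387.4 + 6.841 = 498.477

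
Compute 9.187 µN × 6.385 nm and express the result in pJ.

0.058658995 pJ

9.187 × 10⁻⁶ × 6.385 × 10⁻⁹ = 58.658995 × 10⁻¹⁵ J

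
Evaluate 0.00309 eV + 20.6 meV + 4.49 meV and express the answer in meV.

28.18 meV

In meV:
  0.00309 eV = 0.00309 × 10^3 meV = 3.09
  20.6 meV → 20.6
  4.49 meV → 4.49
Sum: 3.09 + 20.6 + 4.49 = 28.18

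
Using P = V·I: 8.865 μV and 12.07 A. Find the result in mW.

8.865 × 10⁻⁶ × 12.07 = 107.00055 × 10⁻⁶ W

0.10700055 mW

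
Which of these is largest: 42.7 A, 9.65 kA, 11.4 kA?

42.7 A = 42.7 A
9.65 kA = 9650 A
11.4 kA = 11400 A

11.4 kA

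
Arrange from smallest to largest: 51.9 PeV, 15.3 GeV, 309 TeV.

15.3 GeV < 309 TeV < 51.9 PeV

51.9 PeV = 51900000000000000 eV
15.3 GeV = 15300000000 eV
309 TeV = 309000000000000 eV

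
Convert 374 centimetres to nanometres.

3740000000 nanometres

centi = 1e-2, nano = 1e-9; factor is 1e7.
374 × 1e7 = 3740000000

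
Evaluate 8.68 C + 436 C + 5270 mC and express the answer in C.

449.95 C

In C:
  8.68 C → 8.68
  436 C → 436
  5270 mC = 5270e-3 C = 5.27
Sum: 8.68 + 436 + 5.27 = 449.95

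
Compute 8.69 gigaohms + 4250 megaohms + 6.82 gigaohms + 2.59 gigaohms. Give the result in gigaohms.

22.35 gigaohms

In gigaohms:
  8.69 gigaohms → 8.69
  4250 megaohms = 4250 × 10^-3 gigaohms = 4.25
  6.82 gigaohms → 6.82
  2.59 gigaohms → 2.59
Sum: 8.69 + 4.25 + 6.82 + 2.59 = 22.35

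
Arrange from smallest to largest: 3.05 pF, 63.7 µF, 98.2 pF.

3.05 pF = 0.00000000000305 F
63.7 µF = 0.0000637 F
98.2 pF = 0.0000000000982 F

3.05 pF < 98.2 pF < 63.7 µF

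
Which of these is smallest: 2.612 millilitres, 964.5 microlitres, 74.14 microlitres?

2.612 millilitres = 0.002612 litres
964.5 microlitres = 0.0009645 litres
74.14 microlitres = 0.00007414 litres

74.14 microlitres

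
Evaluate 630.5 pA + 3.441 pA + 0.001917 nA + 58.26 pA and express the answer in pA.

In pA:
  630.5 pA → 630.5
  3.441 pA → 3.441
  0.001917 nA = 0.001917e3 pA = 1.917
  58.26 pA → 58.26
Sum: 630.5 + 3.441 + 1.917 + 58.26 = 694.118

694.118 pA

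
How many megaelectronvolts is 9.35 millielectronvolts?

milli = 10^-3, mega = 10^6; factor is 10^-9.
9.35 × 10^-9 = 0.00000000935

0.00000000935 megaelectronvolts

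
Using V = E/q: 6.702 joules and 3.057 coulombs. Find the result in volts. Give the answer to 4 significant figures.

(6.702) / (3.057) = 2.19235 V

2.192 volts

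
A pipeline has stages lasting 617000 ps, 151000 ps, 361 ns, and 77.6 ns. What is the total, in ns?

In ns:
  617000 ps = 617000e-3 ns = 617
  151000 ps = 151000e-3 ns = 151
  361 ns → 361
  77.6 ns → 77.6
Sum: 617 + 151 + 361 + 77.6 = 1206.6

1206.6 ns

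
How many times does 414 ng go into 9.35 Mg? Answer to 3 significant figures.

22600000000000

(9.35e6) / (414e-9) = 0.02258e15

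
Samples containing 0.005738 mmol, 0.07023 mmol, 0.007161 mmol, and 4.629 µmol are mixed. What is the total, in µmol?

87.758 µmol

In µmol:
  0.005738 mmol = 0.005738 × 10³ µmol = 5.738
  0.07023 mmol = 0.07023 × 10³ µmol = 70.23
  0.007161 mmol = 0.007161 × 10³ µmol = 7.161
  4.629 µmol → 4.629
Sum: 5.738 + 70.23 + 7.161 + 4.629 = 87.758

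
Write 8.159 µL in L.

micro = 1e-6, (no prefix) = 1e0; factor is 1e-6.
8.159 × 1e-6 = 0.000008159

0.000008159 L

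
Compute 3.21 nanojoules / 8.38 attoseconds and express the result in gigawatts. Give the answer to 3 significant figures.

0.383 gigawatts

(3.21 × 10⁻⁹) / (8.38 × 10⁻¹⁸) = 0.38305 × 10⁹ W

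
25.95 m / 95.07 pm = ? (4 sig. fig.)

(25.95) / (95.07e-12) = 0.27296e12

273000000000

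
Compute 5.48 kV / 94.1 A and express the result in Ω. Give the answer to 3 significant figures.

58.2 Ω

(5.48e3) / (94.1) = 0.058236e3 Ω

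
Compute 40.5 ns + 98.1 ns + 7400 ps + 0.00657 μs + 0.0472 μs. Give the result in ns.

In ns:
  40.5 ns → 40.5
  98.1 ns → 98.1
  7400 ps = 7400e-3 ns = 7.4
  0.00657 μs = 0.00657e3 ns = 6.57
  0.0472 μs = 0.0472e3 ns = 47.2
Sum: 40.5 + 98.1 + 7.4 + 6.57 + 47.2 = 199.77

199.77 ns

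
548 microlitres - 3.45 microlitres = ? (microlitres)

544.55 microlitres

In microlitres:
  548 microlitres → 548
  3.45 microlitres → 3.45
Difference: 548 - 3.45 = 544.55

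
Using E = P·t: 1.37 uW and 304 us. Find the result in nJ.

1.37 × 10⁻⁶ × 304 × 10⁻⁶ = 416.48 × 10⁻¹² J

0.41648 nJ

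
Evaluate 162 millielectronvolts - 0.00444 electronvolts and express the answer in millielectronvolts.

In millielectronvolts:
  162 millielectronvolts → 162
  0.00444 electronvolts = 0.00444 × 10^3 millielectronvolts = 4.44
Difference: 162 - 4.44 = 157.56

157.56 millielectronvolts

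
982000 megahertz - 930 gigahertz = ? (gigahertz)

In gigahertz:
  982000 megahertz = 982000 × 10⁻³ gigahertz = 982
  930 gigahertz → 930
Difference: 982 - 930 = 52

52 gigahertz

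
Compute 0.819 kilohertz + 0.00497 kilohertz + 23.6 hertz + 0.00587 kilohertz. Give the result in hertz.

In hertz:
  0.819 kilohertz = 0.819 × 10^3 hertz = 819
  0.00497 kilohertz = 0.00497 × 10^3 hertz = 4.97
  23.6 hertz → 23.6
  0.00587 kilohertz = 0.00587 × 10^3 hertz = 5.87
Sum: 819 + 4.97 + 23.6 + 5.87 = 853.44

853.44 hertz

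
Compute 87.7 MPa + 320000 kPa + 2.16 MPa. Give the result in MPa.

In MPa:
  87.7 MPa → 87.7
  320000 kPa = 320000 × 10⁻³ MPa = 320
  2.16 MPa → 2.16
Sum: 87.7 + 320 + 2.16 = 409.86

409.86 MPa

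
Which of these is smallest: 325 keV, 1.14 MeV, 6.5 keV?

325 keV = 325000 eV
1.14 MeV = 1140000 eV
6.5 keV = 6500 eV

6.5 keV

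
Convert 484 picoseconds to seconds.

0.000000000484 seconds

pico = 10⁻¹², (no prefix) = 10⁰; factor is 10⁻¹².
484 × 10⁻¹² = 0.000000000484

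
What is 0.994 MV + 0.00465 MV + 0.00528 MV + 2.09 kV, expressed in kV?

In kV:
  0.994 MV = 0.994 × 10^3 kV = 994
  0.00465 MV = 0.00465 × 10^3 kV = 4.65
  0.00528 MV = 0.00528 × 10^3 kV = 5.28
  2.09 kV → 2.09
Sum: 994 + 4.65 + 5.28 + 2.09 = 1006.02

1006.02 kV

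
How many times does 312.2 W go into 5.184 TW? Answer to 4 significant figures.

16600000000

(5.184 × 10¹²) / (312.2) = 0.016605 × 10¹²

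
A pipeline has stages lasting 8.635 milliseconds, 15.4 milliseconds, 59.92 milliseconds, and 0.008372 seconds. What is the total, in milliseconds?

In milliseconds:
  8.635 milliseconds → 8.635
  15.4 milliseconds → 15.4
  59.92 milliseconds → 59.92
  0.008372 seconds = 0.008372 × 10^3 milliseconds = 8.372
Sum: 8.635 + 15.4 + 59.92 + 8.372 = 92.327

92.327 milliseconds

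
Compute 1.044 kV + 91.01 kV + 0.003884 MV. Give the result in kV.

In kV:
  1.044 kV → 1.044
  91.01 kV → 91.01
  0.003884 MV = 0.003884 × 10³ kV = 3.884
Sum: 1.044 + 91.01 + 3.884 = 95.938

95.938 kV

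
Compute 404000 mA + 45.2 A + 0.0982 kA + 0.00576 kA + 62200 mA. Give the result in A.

In A:
  404000 mA = 404000 × 10⁻³ A = 404
  45.2 A → 45.2
  0.0982 kA = 0.0982 × 10³ A = 98.2
  0.00576 kA = 0.00576 × 10³ A = 5.76
  62200 mA = 62200 × 10⁻³ A = 62.2
Sum: 404 + 45.2 + 98.2 + 5.76 + 62.2 = 615.36

615.36 A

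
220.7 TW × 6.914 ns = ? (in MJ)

220.7 × 10^12 × 6.914 × 10^-9 = 1525.9198 × 10^3 J

1.5259198 MJ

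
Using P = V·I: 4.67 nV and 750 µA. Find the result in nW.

0.0035025 nW

4.67 × 10^-9 × 750 × 10^-6 = 3502.5 × 10^-15 W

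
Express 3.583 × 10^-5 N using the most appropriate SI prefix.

35.83 uN

= 35.83 × 10^-6 N; 10^-6 is micro.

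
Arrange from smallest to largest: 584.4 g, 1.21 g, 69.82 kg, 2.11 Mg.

584.4 g = 584.4 g
1.21 g = 1.21 g
69.82 kg = 69820 g
2.11 Mg = 2110000 g

1.21 g < 584.4 g < 69.82 kg < 2.11 Mg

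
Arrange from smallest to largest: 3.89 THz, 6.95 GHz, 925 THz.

6.95 GHz < 3.89 THz < 925 THz

3.89 THz = 3890000000000 Hz
6.95 GHz = 6950000000 Hz
925 THz = 925000000000000 Hz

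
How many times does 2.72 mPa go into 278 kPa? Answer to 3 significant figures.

102000000

(278 × 10³) / (2.72 × 10⁻³) = 102.2 × 10⁶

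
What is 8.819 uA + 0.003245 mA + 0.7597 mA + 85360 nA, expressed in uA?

In uA:
  8.819 uA → 8.819
  0.003245 mA = 0.003245e3 uA = 3.245
  0.7597 mA = 0.7597e3 uA = 759.7
  85360 nA = 85360e-3 uA = 85.36
Sum: 8.819 + 3.245 + 759.7 + 85.36 = 857.124

857.124 uA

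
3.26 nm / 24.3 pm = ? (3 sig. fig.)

134

(3.26e-9) / (24.3e-12) = 0.1342e3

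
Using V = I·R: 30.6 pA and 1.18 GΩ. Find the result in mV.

36.108 mV

30.6e-12 × 1.18e9 = 36.108e-3 V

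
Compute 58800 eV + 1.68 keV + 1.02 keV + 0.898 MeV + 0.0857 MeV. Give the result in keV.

1045.2 keV

In keV:
  58800 eV = 58800 × 10⁻³ keV = 58.8
  1.68 keV → 1.68
  1.02 keV → 1.02
  0.898 MeV = 0.898 × 10³ keV = 898
  0.0857 MeV = 0.0857 × 10³ keV = 85.7
Sum: 58.8 + 1.68 + 1.02 + 898 + 85.7 = 1045.2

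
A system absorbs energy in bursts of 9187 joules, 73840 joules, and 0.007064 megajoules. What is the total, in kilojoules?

In kilojoules:
  9187 joules = 9187 × 10⁻³ kilojoules = 9.187
  73840 joules = 73840 × 10⁻³ kilojoules = 73.84
  0.007064 megajoules = 0.007064 × 10³ kilojoules = 7.064
Sum: 9.187 + 73.84 + 7.064 = 90.091

90.091 kilojoules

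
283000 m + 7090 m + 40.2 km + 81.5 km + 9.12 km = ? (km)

In km:
  283000 m = 283000 × 10^-3 km = 283
  7090 m = 7090 × 10^-3 km = 7.09
  40.2 km → 40.2
  81.5 km → 81.5
  9.12 km → 9.12
Sum: 283 + 7.09 + 40.2 + 81.5 + 9.12 = 420.91

420.91 km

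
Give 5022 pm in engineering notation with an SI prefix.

= 5.022 × 10^-9 m; 10^-9 is nano.

5.022 nm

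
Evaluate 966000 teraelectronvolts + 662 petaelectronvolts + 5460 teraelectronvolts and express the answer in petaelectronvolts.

1633.46 petaelectronvolts

In petaelectronvolts:
  966000 teraelectronvolts = 966000e-3 petaelectronvolts = 966
  662 petaelectronvolts → 662
  5460 teraelectronvolts = 5460e-3 petaelectronvolts = 5.46
Sum: 966 + 662 + 5.46 = 1633.46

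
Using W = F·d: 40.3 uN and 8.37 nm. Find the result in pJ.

40.3e-6 × 8.37e-9 = 337.311e-15 J

0.337311 pJ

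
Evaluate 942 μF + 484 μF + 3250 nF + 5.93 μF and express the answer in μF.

In μF:
  942 μF → 942
  484 μF → 484
  3250 nF = 3250e-3 μF = 3.25
  5.93 μF → 5.93
Sum: 942 + 484 + 3.25 + 5.93 = 1435.18

1435.18 μF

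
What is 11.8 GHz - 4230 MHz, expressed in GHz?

In GHz:
  11.8 GHz → 11.8
  4230 MHz = 4230 × 10^-3 GHz = 4.23
Difference: 11.8 - 4.23 = 7.57

7.57 GHz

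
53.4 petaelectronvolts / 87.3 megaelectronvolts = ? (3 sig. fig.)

612000000

(53.4e15) / (87.3e6) = 0.6117e9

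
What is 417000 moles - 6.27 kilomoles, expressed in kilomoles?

410.73 kilomoles

In kilomoles:
  417000 moles = 417000e-3 kilomoles = 417
  6.27 kilomoles → 6.27
Difference: 417 - 6.27 = 410.73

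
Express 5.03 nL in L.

0.00000000503 L

nano = 10⁻⁹, (no prefix) = 10⁰; factor is 10⁻⁹.
5.03 × 10⁻⁹ = 0.00000000503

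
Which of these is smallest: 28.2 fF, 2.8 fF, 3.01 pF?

28.2 fF = 0.0000000000000282 F
2.8 fF = 0.0000000000000028 F
3.01 pF = 0.00000000000301 F

2.8 fF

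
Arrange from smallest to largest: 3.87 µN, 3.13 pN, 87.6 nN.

3.87 µN = 0.00000387 N
3.13 pN = 0.00000000000313 N
87.6 nN = 0.0000000876 N

3.13 pN < 87.6 nN < 3.87 µN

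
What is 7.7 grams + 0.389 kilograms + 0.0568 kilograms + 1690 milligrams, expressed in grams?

In grams:
  7.7 grams → 7.7
  0.389 kilograms = 0.389e3 grams = 389
  0.0568 kilograms = 0.0568e3 grams = 56.8
  1690 milligrams = 1690e-3 grams = 1.69
Sum: 7.7 + 389 + 56.8 + 1.69 = 455.19

455.19 grams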